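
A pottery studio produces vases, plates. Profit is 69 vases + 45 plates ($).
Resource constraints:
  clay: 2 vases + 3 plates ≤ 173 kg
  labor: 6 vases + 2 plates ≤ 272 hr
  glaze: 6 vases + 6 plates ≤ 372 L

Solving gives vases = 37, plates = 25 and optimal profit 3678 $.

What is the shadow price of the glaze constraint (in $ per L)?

5.5

Check each constraint at x*: clay 149/173 (slack 24); labor 272/272 (tight); glaze 372/372 (tight).
By complementary slackness, y = 0 for the non-binding constraint.
The binding rows give the dual system: 6·y_labor + 6·y_glaze = 69 and 2·y_labor + 6·y_glaze = 45.
Solving: y_labor = 6, y_glaze = 5.5.
Shadow price of glaze = 5.5.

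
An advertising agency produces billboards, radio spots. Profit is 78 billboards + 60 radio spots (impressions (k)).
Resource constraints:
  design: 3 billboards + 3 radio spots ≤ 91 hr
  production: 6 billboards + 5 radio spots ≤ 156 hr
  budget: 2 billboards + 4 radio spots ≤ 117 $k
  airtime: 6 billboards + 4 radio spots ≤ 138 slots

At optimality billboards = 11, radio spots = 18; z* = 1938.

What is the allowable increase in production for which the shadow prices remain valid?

Binding constraints: production, airtime. The basis is B = [[6,5],[6,4]] with det -6.
Per unit increase in production, x* moves by d = (-0.6667, 1).
The basis stays optimal until design becomes binding; allowable increase = 4 hr.

4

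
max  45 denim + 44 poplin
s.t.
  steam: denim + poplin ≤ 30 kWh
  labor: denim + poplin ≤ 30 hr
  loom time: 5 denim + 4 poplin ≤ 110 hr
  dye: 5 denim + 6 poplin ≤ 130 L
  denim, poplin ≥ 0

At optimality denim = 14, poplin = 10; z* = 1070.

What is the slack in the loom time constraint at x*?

0

loom time used = 5·14 + 4·10 = 110; slack = 110 − 110 = 0.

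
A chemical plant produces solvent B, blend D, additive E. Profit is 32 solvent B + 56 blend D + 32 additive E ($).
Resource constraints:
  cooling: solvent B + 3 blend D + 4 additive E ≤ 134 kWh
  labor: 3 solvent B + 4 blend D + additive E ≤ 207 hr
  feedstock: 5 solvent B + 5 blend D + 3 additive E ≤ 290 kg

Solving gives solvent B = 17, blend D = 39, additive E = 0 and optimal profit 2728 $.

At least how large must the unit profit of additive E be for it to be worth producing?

Binding: cooling and labor. Non-binding: feedstock (10 unused).
Since feedstock is not tight, its dual is 0.
The binding rows give the dual system: 1·y_cooling + 3·y_labor = 32 and 3·y_cooling + 4·y_labor = 56.
This yields shadow prices y_cooling = 8, y_labor = 8.
additive E enters the basis when its profit ≥ yᵀa₃ = 8·4 + 8·1 = 40.

40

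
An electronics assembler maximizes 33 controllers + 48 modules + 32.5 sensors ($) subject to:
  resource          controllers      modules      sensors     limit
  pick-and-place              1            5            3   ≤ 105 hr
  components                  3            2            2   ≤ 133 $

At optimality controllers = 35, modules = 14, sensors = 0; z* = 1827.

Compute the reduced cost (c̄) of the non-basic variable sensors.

-3.5

Both pick-and-place and components are binding at x*.
The binding rows give the dual system: 1·y_pick-and-place + 3·y_components = 33 and 5·y_pick-and-place + 2·y_components = 48.
This yields shadow prices y_pick-and-place = 6, y_components = 9.
Reduced cost of sensors: c₃ − yᵀa₃ = 32.5 − (6·3 + 9·2) = 32.5 − 36 = -3.5.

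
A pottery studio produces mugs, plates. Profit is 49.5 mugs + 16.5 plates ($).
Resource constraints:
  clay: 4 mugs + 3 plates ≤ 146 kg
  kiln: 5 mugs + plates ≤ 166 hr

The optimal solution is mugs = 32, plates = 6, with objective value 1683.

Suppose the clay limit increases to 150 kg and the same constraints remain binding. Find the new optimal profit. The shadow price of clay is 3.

1695

Δb = 4, so new z* = 1683 + (3)·(4) = 1683 + 12 = 1695.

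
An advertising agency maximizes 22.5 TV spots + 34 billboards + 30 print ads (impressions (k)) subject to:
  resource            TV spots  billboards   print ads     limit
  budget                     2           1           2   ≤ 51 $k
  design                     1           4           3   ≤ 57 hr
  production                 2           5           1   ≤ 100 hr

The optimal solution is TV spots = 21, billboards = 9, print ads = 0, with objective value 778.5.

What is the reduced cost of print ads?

-5.5

Binding: budget and design. Non-binding: production (13 unused).
Slack constraints have shadow price 0 (complementary slackness).
The binding rows give the dual system: 2·y_budget + 1·y_design = 22.5 and 1·y_budget + 4·y_design = 34.
This yields shadow prices y_budget = 8, y_design = 6.5.
Reduced cost of print ads: c₃ − yᵀa₃ = 30 − (8·2 + 6.5·3) = 30 − 35.5 = -5.5.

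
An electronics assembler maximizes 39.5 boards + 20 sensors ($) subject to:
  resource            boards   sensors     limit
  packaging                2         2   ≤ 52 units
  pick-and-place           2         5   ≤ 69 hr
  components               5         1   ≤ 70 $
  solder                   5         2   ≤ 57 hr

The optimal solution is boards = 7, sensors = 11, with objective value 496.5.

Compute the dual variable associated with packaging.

At the optimum: packaging uses 36 of 52 (slack = 16); pick-and-place uses 69 of 69 (binding); components uses 46 of 70 (slack = 24); solder uses 57 of 57 (binding).
Slack constraints have shadow price 0 (complementary slackness).
From A_Bᵀ y = c: 2·y_pick-and-place + 5·y_solder = 39.5; 5·y_pick-and-place + 2·y_solder = 20.
This yields shadow prices y_pick-and-place = 1, y_solder = 7.5.
Shadow price of packaging = 0.

0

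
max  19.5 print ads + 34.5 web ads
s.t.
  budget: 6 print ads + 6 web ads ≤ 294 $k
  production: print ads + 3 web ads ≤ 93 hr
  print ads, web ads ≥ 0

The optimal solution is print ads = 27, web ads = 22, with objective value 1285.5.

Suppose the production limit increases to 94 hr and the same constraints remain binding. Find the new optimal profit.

1293

Both budget and production are binding at x*.
Dual feasibility on the basic columns requires 6·y_budget + 1·y_production = 19.5, 6·y_budget + 3·y_production = 34.5.
→ y_budget = 2 and y_production = 7.5.
Δz = y_production·Δb = 7.5 × (1) = 7.5, so new z* = 1285.5 + 7.5 = 1293.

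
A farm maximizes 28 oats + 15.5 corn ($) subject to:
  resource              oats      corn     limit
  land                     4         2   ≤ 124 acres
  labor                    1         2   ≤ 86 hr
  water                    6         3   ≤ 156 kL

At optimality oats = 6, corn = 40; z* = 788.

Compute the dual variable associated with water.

At the optimum: land uses 104 of 124 (slack = 20); labor uses 86 of 86 (binding); water uses 156 of 156 (binding).
Since land is not tight, its dual is 0.
Dual feasibility on the basic columns requires 1·y_labor + 6·y_water = 28, 2·y_labor + 3·y_water = 15.5.
→ y_labor = 1 and y_water = 4.5.
Shadow price of water = 4.5.

4.5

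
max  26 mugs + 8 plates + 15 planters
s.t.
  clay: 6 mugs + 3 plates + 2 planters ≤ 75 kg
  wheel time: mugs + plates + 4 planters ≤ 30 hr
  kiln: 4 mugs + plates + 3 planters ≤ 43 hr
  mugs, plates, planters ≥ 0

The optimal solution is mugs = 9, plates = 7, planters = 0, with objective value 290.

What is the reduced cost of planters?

Check each constraint at x*: clay 75/75 (tight); wheel time 16/30 (slack 14); kiln 43/43 (tight).
Since wheel time is not tight, its dual is 0.
The binding rows give the dual system: 6·y_clay + 4·y_kiln = 26 and 3·y_clay + 1·y_kiln = 8.
This yields shadow prices y_clay = 1, y_kiln = 5.
Reduced cost of planters: c₃ − yᵀa₃ = 15 − (1·2 + 5·3) = 15 − 17 = -2.

-2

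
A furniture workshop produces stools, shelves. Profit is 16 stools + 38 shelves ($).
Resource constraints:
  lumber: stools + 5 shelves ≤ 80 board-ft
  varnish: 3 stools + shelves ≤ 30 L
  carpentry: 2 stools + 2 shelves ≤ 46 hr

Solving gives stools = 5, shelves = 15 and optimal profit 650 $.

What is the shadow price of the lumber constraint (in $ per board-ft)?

7

Check each constraint at x*: lumber 80/80 (tight); varnish 30/30 (tight); carpentry 40/46 (slack 6).
Slack constraints have shadow price 0 (complementary slackness).
From A_Bᵀ y = c: 1·y_lumber + 3·y_varnish = 16; 5·y_lumber + 1·y_varnish = 38.
This yields shadow prices y_lumber = 7, y_varnish = 3.
Shadow price of lumber = 7.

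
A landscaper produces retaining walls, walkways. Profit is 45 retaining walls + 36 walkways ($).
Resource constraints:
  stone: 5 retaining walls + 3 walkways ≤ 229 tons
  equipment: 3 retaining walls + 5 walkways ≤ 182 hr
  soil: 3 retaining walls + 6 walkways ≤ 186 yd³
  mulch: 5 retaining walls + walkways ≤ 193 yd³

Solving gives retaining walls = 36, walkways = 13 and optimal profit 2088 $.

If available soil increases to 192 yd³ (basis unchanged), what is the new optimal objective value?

Binding: soil and mulch. Non-binding: stone (10 unused), equipment (9 unused).
Since stone, equipment are not tight, their duals are 0.
The binding rows give the dual system: 3·y_soil + 5·y_mulch = 45 and 6·y_soil + 1·y_mulch = 36.
→ y_soil = 5 and y_mulch = 6.
Δz = y_soil·Δb = 5 × (6) = 30, so new z* = 2088 + 30 = 2118.

2118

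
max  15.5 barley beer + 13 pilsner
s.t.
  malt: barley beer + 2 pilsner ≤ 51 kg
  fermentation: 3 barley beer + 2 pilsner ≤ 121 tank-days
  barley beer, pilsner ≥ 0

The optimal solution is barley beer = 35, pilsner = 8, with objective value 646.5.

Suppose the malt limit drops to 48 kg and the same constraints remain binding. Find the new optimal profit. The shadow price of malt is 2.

640.5

Δb = -3, so new z* = 646.5 + (2)·(-3) = 646.5 − 6 = 640.5.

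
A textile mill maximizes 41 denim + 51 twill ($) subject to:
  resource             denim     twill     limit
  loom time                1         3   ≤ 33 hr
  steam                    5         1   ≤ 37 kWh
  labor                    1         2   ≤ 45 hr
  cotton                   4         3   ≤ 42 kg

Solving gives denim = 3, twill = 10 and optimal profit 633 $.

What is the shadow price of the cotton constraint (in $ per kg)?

Check each constraint at x*: loom time 33/33 (tight); steam 25/37 (slack 12); labor 23/45 (slack 22); cotton 42/42 (tight).
Since steam, labor are not tight, their duals are 0.
Dual feasibility on the basic columns requires 1·y_loom time + 4·y_cotton = 41, 3·y_loom time + 3·y_cotton = 51.
→ y_loom time = 9 and y_cotton = 8.
Shadow price of cotton = 8.

8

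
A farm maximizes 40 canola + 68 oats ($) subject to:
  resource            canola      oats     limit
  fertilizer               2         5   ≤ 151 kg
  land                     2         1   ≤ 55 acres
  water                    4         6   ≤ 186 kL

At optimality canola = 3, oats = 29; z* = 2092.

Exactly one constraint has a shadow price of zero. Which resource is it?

land

fertilizer: 151/151 (binding)
land: 35/55 (slack 20)
water: 186/186 (binding)
By complementary slackness, a constraint with positive slack has shadow price 0 → land.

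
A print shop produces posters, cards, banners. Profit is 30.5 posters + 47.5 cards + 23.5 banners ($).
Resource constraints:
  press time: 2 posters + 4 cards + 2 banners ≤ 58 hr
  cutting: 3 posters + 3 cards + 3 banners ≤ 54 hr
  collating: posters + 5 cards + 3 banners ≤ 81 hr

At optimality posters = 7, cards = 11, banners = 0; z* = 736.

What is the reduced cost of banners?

Binding: press time and cutting. Non-binding: collating (19 unused).
Since collating is not tight, its dual is 0.
From A_Bᵀ y = c: 2·y_press time + 3·y_cutting = 30.5; 4·y_press time + 3·y_cutting = 47.5.
→ y_press time = 8.5 and y_cutting = 4.5.
Reduced cost of banners: c₃ − yᵀa₃ = 23.5 − (8.5·2 + 4.5·3) = 23.5 − 30.5 = -7.

-7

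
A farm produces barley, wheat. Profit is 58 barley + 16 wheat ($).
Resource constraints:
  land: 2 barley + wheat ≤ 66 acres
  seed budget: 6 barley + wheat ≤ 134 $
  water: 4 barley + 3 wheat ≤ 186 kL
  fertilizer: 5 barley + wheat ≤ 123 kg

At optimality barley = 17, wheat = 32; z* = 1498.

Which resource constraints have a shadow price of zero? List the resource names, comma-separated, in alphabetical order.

land: 66/66 (binding)
seed budget: 134/134 (binding)
water: 164/186 (slack 22)
fertilizer: 117/123 (slack 6)
By complementary slackness, a constraint with positive slack has shadow price 0 → fertilizer, water.

fertilizer, water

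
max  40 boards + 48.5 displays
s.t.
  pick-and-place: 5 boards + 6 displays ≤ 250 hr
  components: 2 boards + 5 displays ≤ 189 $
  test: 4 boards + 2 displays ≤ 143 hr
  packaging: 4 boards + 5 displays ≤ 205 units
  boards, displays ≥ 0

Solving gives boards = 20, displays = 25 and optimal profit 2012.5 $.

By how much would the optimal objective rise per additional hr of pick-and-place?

Binding: pick-and-place and packaging. Non-binding: components (24 unused), test (13 unused).
Slack constraints have shadow price 0 (complementary slackness).
Dual feasibility on the basic columns requires 5·y_pick-and-place + 4·y_packaging = 40, 6·y_pick-and-place + 5·y_packaging = 48.5.
Solving: y_pick-and-place = 6, y_packaging = 2.5.
Shadow price of pick-and-place = 6.

6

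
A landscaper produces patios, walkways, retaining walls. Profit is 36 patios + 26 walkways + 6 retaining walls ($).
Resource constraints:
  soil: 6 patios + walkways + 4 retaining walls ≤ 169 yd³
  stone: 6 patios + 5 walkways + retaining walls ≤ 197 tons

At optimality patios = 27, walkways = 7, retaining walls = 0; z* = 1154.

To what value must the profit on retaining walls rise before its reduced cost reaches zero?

Check each constraint at x*: soil 169/169 (tight); stone 197/197 (tight).
From A_Bᵀ y = c: 6·y_soil + 6·y_stone = 36; 1·y_soil + 5·y_stone = 26.
Solving: y_soil = 1, y_stone = 5.
retaining walls enters the basis when its profit ≥ yᵀa₃ = 1·4 + 5·1 = 9.

9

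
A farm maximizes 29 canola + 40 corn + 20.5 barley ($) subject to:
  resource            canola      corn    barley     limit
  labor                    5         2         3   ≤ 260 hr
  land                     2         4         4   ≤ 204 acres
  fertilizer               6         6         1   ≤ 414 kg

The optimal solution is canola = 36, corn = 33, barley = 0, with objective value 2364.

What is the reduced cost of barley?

-4.5

Binding: land and fertilizer. Non-binding: labor (14 unused).
Slack constraints have shadow price 0 (complementary slackness).
From A_Bᵀ y = c: 2·y_land + 6·y_fertilizer = 29; 4·y_land + 6·y_fertilizer = 40.
→ y_land = 5.5 and y_fertilizer = 3.
Reduced cost of barley: c₃ − yᵀa₃ = 20.5 − (5.5·4 + 3·1) = 20.5 − 25 = -4.5.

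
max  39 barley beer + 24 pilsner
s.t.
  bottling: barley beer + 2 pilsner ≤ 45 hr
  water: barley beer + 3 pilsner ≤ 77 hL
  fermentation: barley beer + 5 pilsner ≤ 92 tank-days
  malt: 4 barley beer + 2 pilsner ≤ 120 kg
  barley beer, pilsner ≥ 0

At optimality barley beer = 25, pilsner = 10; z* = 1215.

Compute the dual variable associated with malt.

9

Check each constraint at x*: bottling 45/45 (tight); water 55/77 (slack 22); fermentation 75/92 (slack 17); malt 120/120 (tight).
By complementary slackness, y = 0 for the non-binding constraints.
The binding rows give the dual system: 1·y_bottling + 4·y_malt = 39 and 2·y_bottling + 2·y_malt = 24.
Solving: y_bottling = 3, y_malt = 9.
Shadow price of malt = 9.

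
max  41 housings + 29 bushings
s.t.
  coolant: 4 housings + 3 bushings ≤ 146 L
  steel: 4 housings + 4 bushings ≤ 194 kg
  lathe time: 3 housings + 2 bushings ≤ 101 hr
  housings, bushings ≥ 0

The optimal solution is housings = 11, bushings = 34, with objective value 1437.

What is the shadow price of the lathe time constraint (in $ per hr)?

7

At the optimum: coolant uses 146 of 146 (binding); steel uses 180 of 194 (slack = 14); lathe time uses 101 of 101 (binding).
By complementary slackness, y = 0 for the non-binding constraint.
Dual feasibility on the basic columns requires 4·y_coolant + 3·y_lathe time = 41, 3·y_coolant + 2·y_lathe time = 29.
This yields shadow prices y_coolant = 5, y_lathe time = 7.
Shadow price of lathe time = 7.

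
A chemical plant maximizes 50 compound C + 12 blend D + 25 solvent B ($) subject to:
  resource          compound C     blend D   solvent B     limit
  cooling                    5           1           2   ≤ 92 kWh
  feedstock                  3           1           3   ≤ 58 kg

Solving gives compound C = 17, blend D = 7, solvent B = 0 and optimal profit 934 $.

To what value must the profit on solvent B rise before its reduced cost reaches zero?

29

At the optimum: cooling uses 92 of 92 (binding); feedstock uses 58 of 58 (binding).
The binding rows give the dual system: 5·y_cooling + 3·y_feedstock = 50 and 1·y_cooling + 1·y_feedstock = 12.
This yields shadow prices y_cooling = 7, y_feedstock = 5.
solvent B enters the basis when its profit ≥ yᵀa₃ = 7·2 + 5·3 = 29.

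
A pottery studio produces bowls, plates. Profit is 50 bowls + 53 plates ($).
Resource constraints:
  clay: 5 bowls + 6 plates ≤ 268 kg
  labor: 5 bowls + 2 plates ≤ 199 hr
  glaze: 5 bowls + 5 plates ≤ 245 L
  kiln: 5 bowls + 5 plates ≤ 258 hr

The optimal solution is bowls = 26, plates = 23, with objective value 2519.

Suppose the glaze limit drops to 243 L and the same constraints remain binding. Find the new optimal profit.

2505

Check each constraint at x*: clay 268/268 (tight); labor 176/199 (slack 23); glaze 245/245 (tight); kiln 245/258 (slack 13).
Slack constraints have shadow price 0 (complementary slackness).
From A_Bᵀ y = c: 5·y_clay + 5·y_glaze = 50; 6·y_clay + 5·y_glaze = 53.
This yields shadow prices y_clay = 3, y_glaze = 7.
Δz = y_glaze·Δb = 7 × (-2) = -14, so new z* = 2519 − 14 = 2505.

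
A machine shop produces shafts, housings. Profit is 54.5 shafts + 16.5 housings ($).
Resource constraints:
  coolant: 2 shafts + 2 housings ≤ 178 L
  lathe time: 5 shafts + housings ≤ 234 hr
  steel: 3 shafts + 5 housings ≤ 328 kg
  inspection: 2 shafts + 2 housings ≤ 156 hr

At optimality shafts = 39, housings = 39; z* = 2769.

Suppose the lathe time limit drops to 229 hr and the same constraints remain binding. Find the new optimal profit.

2721.5

Binding: lathe time and inspection. Non-binding: coolant (22 unused), steel (16 unused).
Since coolant, steel are not tight, their duals are 0.
Dual feasibility on the basic columns requires 5·y_lathe time + 2·y_inspection = 54.5, 1·y_lathe time + 2·y_inspection = 16.5.
Solving: y_lathe time = 9.5, y_inspection = 3.5.
Δz = y_lathe time·Δb = 9.5 × (-5) = -47.5, so new z* = 2769 − 47.5 = 2721.5.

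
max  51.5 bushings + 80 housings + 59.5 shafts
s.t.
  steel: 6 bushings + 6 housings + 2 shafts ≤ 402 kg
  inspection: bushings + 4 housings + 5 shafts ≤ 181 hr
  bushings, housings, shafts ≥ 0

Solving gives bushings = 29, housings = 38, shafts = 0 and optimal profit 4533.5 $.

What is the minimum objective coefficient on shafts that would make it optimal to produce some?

61.5

Both steel and inspection are binding at x*.
The binding rows give the dual system: 6·y_steel + 1·y_inspection = 51.5 and 6·y_steel + 4·y_inspection = 80.
Solving: y_steel = 7, y_inspection = 9.5.
shafts enters the basis when its profit ≥ yᵀa₃ = 7·2 + 9.5·5 = 61.5.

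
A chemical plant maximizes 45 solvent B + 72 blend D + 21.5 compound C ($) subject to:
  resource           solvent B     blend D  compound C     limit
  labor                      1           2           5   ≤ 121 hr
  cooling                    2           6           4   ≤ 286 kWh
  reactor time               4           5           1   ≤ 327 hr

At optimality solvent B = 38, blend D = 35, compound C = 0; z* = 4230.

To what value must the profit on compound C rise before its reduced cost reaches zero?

Check each constraint at x*: labor 108/121 (slack 13); cooling 286/286 (tight); reactor time 327/327 (tight).
By complementary slackness, y = 0 for the non-binding constraint.
Dual feasibility on the basic columns requires 2·y_cooling + 4·y_reactor time = 45, 6·y_cooling + 5·y_reactor time = 72.
This yields shadow prices y_cooling = 4.5, y_reactor time = 9.
compound C enters the basis when its profit ≥ yᵀa₃ = 4.5·4 + 9·1 = 27.

27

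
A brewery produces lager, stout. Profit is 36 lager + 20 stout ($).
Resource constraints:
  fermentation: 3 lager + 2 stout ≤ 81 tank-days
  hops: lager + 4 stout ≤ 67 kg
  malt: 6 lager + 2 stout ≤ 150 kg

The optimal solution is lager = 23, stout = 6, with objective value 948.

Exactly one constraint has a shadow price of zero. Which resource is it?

hops

fermentation: 81/81 (binding)
hops: 47/67 (slack 20)
malt: 150/150 (binding)
By complementary slackness, a constraint with positive slack has shadow price 0 → hops.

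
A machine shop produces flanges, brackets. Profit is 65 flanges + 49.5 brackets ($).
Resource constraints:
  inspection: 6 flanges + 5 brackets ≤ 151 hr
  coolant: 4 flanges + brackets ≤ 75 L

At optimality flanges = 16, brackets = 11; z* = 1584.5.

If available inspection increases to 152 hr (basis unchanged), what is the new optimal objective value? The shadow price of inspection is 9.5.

1594

Δb = 1, so new z* = 1584.5 + (9.5)·(1) = 1584.5 + 9.5 = 1594.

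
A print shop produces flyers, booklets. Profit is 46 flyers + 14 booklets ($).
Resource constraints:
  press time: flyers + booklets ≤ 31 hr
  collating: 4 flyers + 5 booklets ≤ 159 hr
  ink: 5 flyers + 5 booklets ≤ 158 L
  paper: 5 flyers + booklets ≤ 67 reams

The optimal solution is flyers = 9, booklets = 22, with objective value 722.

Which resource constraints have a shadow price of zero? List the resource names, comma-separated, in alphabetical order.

collating, ink

press time: 31/31 (binding)
collating: 146/159 (slack 13)
ink: 155/158 (slack 3)
paper: 67/67 (binding)
By complementary slackness, a constraint with positive slack has shadow price 0 → collating, ink.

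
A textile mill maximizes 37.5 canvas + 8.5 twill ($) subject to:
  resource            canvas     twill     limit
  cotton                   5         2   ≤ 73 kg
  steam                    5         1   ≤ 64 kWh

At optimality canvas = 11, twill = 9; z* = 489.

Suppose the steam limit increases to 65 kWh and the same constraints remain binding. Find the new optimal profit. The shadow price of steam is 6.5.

Δb = 1, so new z* = 489 + (6.5)·(1) = 489 + 6.5 = 495.5.

495.5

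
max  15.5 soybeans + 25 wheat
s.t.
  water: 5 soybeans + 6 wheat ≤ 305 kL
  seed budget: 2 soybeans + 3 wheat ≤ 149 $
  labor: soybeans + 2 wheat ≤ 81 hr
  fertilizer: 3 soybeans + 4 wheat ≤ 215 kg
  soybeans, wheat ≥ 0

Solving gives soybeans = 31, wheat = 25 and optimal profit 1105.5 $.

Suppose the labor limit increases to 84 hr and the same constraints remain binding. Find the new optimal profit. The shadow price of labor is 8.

1129.5

Δb = 3, so new z* = 1105.5 + (8)·(3) = 1105.5 + 24 = 1129.5.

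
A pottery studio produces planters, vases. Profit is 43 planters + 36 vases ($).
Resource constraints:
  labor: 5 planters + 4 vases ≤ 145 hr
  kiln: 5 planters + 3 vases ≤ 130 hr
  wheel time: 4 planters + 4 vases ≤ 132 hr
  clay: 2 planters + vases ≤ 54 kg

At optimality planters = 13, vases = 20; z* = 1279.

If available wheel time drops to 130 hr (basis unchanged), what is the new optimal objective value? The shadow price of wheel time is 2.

Δb = -2, so new z* = 1279 + (2)·(-2) = 1279 − 4 = 1275.

1275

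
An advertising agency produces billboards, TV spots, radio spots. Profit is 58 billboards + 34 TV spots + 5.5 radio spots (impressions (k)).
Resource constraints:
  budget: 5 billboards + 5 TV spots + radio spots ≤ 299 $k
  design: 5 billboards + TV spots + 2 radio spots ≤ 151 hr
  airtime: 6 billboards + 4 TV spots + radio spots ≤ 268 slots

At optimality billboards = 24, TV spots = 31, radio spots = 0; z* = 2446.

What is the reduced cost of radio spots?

Check each constraint at x*: budget 275/299 (slack 24); design 151/151 (tight); airtime 268/268 (tight).
Since budget is not tight, its dual is 0.
From A_Bᵀ y = c: 5·y_design + 6·y_airtime = 58; 1·y_design + 4·y_airtime = 34.
→ y_design = 2 and y_airtime = 8.
Reduced cost of radio spots: c₃ − yᵀa₃ = 5.5 − (2·2 + 8·1) = 5.5 − 12 = -6.5.

-6.5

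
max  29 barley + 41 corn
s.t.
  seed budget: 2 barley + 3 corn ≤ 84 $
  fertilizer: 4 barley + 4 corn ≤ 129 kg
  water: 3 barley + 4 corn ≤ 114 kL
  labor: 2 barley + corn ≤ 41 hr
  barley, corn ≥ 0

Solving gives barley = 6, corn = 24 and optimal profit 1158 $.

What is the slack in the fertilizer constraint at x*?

9

fertilizer used = 4·6 + 4·24 = 120; slack = 129 − 120 = 9.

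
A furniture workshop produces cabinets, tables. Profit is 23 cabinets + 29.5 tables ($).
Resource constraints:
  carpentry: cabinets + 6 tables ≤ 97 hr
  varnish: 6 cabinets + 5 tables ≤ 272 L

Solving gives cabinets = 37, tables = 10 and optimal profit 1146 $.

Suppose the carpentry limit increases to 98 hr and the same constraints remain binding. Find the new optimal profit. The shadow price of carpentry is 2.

Δb = 1, so new z* = 1146 + (2)·(1) = 1146 + 2 = 1148.

1148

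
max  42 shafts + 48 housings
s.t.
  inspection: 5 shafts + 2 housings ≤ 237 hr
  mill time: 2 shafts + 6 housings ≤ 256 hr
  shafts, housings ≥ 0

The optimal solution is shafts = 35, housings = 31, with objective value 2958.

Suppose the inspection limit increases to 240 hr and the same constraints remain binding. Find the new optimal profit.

Check each constraint at x*: inspection 237/237 (tight); mill time 256/256 (tight).
Dual feasibility on the basic columns requires 5·y_inspection + 2·y_mill time = 42, 2·y_inspection + 6·y_mill time = 48.
This yields shadow prices y_inspection = 6, y_mill time = 6.
Δz = y_inspection·Δb = 6 × (3) = 18, so new z* = 2958 + 18 = 2976.

2976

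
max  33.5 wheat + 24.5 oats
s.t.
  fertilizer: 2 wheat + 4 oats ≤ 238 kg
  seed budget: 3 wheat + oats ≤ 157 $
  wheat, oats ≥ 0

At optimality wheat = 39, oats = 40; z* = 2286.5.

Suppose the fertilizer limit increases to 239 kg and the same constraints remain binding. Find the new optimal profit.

2290.5

At the optimum: fertilizer uses 238 of 238 (binding); seed budget uses 157 of 157 (binding).
From A_Bᵀ y = c: 2·y_fertilizer + 3·y_seed budget = 33.5; 4·y_fertilizer + 1·y_seed budget = 24.5.
This yields shadow prices y_fertilizer = 4, y_seed budget = 8.5.
Δz = y_fertilizer·Δb = 4 × (1) = 4, so new z* = 2286.5 + 4 = 2290.5.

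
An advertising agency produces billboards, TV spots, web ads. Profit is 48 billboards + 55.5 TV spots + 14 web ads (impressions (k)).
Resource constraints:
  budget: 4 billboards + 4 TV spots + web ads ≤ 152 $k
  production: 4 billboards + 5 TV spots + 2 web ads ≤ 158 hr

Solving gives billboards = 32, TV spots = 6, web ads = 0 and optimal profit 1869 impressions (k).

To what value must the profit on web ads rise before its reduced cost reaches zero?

19.5

Check each constraint at x*: budget 152/152 (tight); production 158/158 (tight).
Dual feasibility on the basic columns requires 4·y_budget + 4·y_production = 48, 4·y_budget + 5·y_production = 55.5.
→ y_budget = 4.5 and y_production = 7.5.
web ads enters the basis when its profit ≥ yᵀa₃ = 4.5·1 + 7.5·2 = 19.5.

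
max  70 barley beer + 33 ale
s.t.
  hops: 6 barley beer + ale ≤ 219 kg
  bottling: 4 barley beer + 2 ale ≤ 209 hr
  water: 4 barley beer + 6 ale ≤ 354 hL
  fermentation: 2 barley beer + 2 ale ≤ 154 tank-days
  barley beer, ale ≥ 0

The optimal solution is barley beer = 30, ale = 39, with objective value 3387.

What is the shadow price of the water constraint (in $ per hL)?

At the optimum: hops uses 219 of 219 (binding); bottling uses 198 of 209 (slack = 11); water uses 354 of 354 (binding); fermentation uses 138 of 154 (slack = 16).
Since bottling, fermentation are not tight, their duals are 0.
From A_Bᵀ y = c: 6·y_hops + 4·y_water = 70; 1·y_hops + 6·y_water = 33.
→ y_hops = 9 and y_water = 4.
Shadow price of water = 4.

4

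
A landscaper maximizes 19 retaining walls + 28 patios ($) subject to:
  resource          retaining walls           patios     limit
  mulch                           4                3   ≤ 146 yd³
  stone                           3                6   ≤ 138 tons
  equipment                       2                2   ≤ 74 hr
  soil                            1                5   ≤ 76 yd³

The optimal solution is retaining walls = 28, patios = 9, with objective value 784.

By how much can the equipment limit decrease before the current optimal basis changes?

2

Binding constraints: stone, equipment. The basis is B = [[3,6],[2,2]] with det -6.
Per unit decrease in equipment, x* moves by d = (-1, 0.5).
The basis stays optimal until soil becomes binding; allowable decrease = 2 hr.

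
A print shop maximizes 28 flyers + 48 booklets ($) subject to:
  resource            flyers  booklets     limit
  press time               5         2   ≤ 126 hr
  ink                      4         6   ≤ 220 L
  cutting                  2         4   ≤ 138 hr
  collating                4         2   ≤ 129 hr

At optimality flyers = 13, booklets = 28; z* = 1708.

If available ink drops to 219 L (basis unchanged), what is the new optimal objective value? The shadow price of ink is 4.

Δb = -1, so new z* = 1708 + (4)·(-1) = 1708 − 4 = 1704.

1704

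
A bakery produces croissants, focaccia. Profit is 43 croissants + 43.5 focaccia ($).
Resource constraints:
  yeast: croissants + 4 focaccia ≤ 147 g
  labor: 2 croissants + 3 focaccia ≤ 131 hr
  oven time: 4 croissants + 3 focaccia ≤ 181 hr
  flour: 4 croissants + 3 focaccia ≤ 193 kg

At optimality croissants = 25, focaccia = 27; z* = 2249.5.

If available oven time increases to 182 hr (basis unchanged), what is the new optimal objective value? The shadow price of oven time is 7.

2256.5

Δb = 1, so new z* = 2249.5 + (7)·(1) = 2249.5 + 7 = 2256.5.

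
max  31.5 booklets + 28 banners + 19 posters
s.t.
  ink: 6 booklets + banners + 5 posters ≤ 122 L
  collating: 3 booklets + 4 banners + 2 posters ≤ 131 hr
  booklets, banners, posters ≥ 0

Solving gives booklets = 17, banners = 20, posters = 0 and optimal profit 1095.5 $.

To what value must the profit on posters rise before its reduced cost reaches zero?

Check each constraint at x*: ink 122/122 (tight); collating 131/131 (tight).
Dual feasibility on the basic columns requires 6·y_ink + 3·y_collating = 31.5, 1·y_ink + 4·y_collating = 28.
Solving: y_ink = 2, y_collating = 6.5.
posters enters the basis when its profit ≥ yᵀa₃ = 2·5 + 6.5·2 = 23.

23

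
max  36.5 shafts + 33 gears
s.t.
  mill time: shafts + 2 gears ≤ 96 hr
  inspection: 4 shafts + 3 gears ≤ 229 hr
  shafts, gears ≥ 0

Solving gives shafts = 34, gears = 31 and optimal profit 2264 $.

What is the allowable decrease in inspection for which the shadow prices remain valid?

Binding constraints: mill time, inspection. The basis is B = [[1,2],[4,3]] with det -5.
Per unit decrease in inspection, x* moves by d = (-0.4, 0.2).
The basis stays optimal until shafts reaches 0; allowable decrease = 85 hr.

85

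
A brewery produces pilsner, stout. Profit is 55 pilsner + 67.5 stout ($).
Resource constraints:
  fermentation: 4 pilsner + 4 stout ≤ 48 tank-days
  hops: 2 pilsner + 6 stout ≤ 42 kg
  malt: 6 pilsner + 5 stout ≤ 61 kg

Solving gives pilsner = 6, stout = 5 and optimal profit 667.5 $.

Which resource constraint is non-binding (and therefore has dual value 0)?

fermentation: 44/48 (slack 4)
hops: 42/42 (binding)
malt: 61/61 (binding)
By complementary slackness, a constraint with positive slack has shadow price 0 → fermentation.

fermentation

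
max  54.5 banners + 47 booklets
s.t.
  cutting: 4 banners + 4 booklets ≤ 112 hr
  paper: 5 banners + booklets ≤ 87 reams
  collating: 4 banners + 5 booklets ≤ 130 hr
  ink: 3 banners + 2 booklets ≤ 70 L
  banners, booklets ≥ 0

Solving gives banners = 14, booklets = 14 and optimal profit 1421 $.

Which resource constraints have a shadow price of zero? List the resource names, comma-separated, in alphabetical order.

cutting: 112/112 (binding)
paper: 84/87 (slack 3)
collating: 126/130 (slack 4)
ink: 70/70 (binding)
By complementary slackness, a constraint with positive slack has shadow price 0 → collating, paper.

collating, paper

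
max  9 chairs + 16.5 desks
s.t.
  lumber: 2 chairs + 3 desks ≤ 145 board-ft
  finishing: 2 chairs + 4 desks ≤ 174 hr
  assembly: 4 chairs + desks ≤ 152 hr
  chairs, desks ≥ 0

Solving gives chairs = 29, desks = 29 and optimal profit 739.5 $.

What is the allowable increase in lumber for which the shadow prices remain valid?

Binding constraints: lumber, finishing. The basis is B = [[2,3],[2,4]] with det 2.
Per unit increase in lumber, x* moves by d = (2, -1).
The basis stays optimal until assembly becomes binding; allowable increase = 1 board-ft.

1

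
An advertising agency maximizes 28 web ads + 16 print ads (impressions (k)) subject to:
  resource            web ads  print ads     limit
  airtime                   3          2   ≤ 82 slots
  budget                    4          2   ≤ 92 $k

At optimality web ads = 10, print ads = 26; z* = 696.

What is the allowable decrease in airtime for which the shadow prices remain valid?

13

Binding constraints: airtime, budget. The basis is B = [[3,2],[4,2]] with det -2.
Per unit decrease in airtime, x* moves by d = (1, -2).
The basis stays optimal until print ads reaches 0; allowable decrease = 13 slots.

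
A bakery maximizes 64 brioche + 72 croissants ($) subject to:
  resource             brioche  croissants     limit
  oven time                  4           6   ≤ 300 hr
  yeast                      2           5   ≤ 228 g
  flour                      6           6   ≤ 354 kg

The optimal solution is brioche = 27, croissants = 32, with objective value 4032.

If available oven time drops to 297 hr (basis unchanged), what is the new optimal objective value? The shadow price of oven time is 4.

Δb = -3, so new z* = 4032 + (4)·(-3) = 4032 − 12 = 4020.

4020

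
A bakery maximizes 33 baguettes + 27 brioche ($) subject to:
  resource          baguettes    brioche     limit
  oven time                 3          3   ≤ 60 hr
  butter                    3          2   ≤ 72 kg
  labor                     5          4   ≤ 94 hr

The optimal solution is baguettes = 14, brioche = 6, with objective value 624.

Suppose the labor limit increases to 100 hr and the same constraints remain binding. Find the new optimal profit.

At the optimum: oven time uses 60 of 60 (binding); butter uses 54 of 72 (slack = 18); labor uses 94 of 94 (binding).
Since butter is not tight, its dual is 0.
The binding rows give the dual system: 3·y_oven time + 5·y_labor = 33 and 3·y_oven time + 4·y_labor = 27.
This yields shadow prices y_oven time = 1, y_labor = 6.
Δz = y_labor·Δb = 6 × (6) = 36, so new z* = 624 + 36 = 660.

660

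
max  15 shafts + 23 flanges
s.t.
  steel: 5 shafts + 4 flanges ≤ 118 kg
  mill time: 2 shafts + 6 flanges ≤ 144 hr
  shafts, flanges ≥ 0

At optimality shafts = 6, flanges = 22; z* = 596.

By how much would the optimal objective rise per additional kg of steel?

2

Both steel and mill time are binding at x*.
From A_Bᵀ y = c: 5·y_steel + 2·y_mill time = 15; 4·y_steel + 6·y_mill time = 23.
This yields shadow prices y_steel = 2, y_mill time = 2.5.
Shadow price of steel = 2.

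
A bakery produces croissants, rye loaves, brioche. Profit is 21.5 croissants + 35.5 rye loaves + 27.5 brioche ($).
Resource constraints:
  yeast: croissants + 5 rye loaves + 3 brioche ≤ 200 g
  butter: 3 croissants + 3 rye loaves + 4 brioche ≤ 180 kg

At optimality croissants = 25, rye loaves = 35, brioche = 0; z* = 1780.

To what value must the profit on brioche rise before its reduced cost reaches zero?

Both yeast and butter are binding at x*.
Dual feasibility on the basic columns requires 1·y_yeast + 3·y_butter = 21.5, 5·y_yeast + 3·y_butter = 35.5.
Solving: y_yeast = 3.5, y_butter = 6.
brioche enters the basis when its profit ≥ yᵀa₃ = 3.5·3 + 6·4 = 34.5.

34.5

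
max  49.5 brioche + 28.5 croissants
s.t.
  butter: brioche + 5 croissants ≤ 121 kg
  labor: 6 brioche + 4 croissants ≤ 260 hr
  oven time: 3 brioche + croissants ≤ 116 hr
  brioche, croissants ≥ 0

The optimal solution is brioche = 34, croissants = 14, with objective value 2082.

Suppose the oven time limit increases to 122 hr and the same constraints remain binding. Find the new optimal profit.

2109

Check each constraint at x*: butter 104/121 (slack 17); labor 260/260 (tight); oven time 116/116 (tight).
Slack constraints have shadow price 0 (complementary slackness).
Dual feasibility on the basic columns requires 6·y_labor + 3·y_oven time = 49.5, 4·y_labor + 1·y_oven time = 28.5.
Solving: y_labor = 6, y_oven time = 4.5.
Δz = y_oven time·Δb = 4.5 × (6) = 27, so new z* = 2082 + 27 = 2109.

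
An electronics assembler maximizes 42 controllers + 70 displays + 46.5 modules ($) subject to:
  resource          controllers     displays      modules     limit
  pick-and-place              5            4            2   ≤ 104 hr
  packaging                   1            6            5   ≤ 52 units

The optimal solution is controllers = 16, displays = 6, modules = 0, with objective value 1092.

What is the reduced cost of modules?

-2.5

Check each constraint at x*: pick-and-place 104/104 (tight); packaging 52/52 (tight).
The binding rows give the dual system: 5·y_pick-and-place + 1·y_packaging = 42 and 4·y_pick-and-place + 6·y_packaging = 70.
→ y_pick-and-place = 7 and y_packaging = 7.
Reduced cost of modules: c₃ − yᵀa₃ = 46.5 − (7·2 + 7·5) = 46.5 − 49 = -2.5.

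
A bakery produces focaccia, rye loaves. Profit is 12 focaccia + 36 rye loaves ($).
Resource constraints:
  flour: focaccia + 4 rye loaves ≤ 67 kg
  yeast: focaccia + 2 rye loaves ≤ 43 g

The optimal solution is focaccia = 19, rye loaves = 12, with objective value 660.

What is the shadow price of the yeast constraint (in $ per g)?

Both flour and yeast are binding at x*.
The binding rows give the dual system: 1·y_flour + 1·y_yeast = 12 and 4·y_flour + 2·y_yeast = 36.
This yields shadow prices y_flour = 6, y_yeast = 6.
Shadow price of yeast = 6.

6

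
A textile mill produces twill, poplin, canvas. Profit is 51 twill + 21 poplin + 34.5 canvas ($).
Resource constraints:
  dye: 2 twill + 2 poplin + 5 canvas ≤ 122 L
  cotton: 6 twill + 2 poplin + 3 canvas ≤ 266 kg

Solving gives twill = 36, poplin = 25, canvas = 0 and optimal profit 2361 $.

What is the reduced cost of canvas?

At the optimum: dye uses 122 of 122 (binding); cotton uses 266 of 266 (binding).
The binding rows give the dual system: 2·y_dye + 6·y_cotton = 51 and 2·y_dye + 2·y_cotton = 21.
Solving: y_dye = 3, y_cotton = 7.5.
Reduced cost of canvas: c₃ − yᵀa₃ = 34.5 − (3·5 + 7.5·3) = 34.5 − 37.5 = -3.

-3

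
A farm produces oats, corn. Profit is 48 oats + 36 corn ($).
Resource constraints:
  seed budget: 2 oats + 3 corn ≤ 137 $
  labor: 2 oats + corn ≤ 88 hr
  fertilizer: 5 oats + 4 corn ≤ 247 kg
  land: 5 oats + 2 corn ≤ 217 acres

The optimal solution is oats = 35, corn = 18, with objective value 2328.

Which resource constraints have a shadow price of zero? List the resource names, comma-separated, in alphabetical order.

land, seed budget

seed budget: 124/137 (slack 13)
labor: 88/88 (binding)
fertilizer: 247/247 (binding)
land: 211/217 (slack 6)
By complementary slackness, a constraint with positive slack has shadow price 0 → land, seed budget.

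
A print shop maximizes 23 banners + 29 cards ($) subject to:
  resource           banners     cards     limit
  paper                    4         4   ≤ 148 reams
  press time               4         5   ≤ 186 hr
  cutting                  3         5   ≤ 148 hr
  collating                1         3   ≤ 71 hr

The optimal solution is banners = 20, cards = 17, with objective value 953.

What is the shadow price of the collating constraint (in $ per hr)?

Binding: paper and collating. Non-binding: press time (21 unused), cutting (3 unused).
Since press time, cutting are not tight, their duals are 0.
Dual feasibility on the basic columns requires 4·y_paper + 1·y_collating = 23, 4·y_paper + 3·y_collating = 29.
Solving: y_paper = 5, y_collating = 3.
Shadow price of collating = 3.

3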